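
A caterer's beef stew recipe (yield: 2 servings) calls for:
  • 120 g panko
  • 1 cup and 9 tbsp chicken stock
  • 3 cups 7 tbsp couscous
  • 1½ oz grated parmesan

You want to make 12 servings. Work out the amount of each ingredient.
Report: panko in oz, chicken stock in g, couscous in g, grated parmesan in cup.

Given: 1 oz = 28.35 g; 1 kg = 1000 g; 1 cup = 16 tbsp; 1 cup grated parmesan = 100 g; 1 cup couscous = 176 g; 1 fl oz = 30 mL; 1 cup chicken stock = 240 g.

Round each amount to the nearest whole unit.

panko: 25 oz; chicken stock: 2250 g; couscous: 3630 g; grated parmesan: 3 cup

Scaling factor: 12/2 = 6.
panko: 120 g × 6 ÷ 28.35 g/oz ≈ 25 oz
chicken stock: (1 cup + 9 tbsp = 1.5625 cup) × 6 × 240 g/cup = 2250 g
couscous: (3 cup + 7 tbsp = 3.4375 cup) × 6 × 176 g/cup = 3630 g
grated parmesan: 1.5 oz × 6 × 28.35 g/oz ÷ 100 g/cup ≈ 3 cup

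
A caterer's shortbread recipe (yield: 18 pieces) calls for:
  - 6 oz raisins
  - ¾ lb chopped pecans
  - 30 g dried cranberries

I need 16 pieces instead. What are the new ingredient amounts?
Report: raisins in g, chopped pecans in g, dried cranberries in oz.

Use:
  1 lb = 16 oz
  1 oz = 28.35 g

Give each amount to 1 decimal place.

raisins: 151.2 g; chopped pecans: 302.4 g; dried cranberries: 0.9 oz

Scaling factor: 16/18 = 8/9.
raisins: 6 oz × 8/9 × 28.35 g/oz = 151.2 g
chopped pecans: 0.75 lb × 8/9 × 16 oz/lb × 28.35 g/oz = 302.4 g
dried cranberries: 30 g × 8/9 ÷ 28.35 g/oz ≈ 0.9 oz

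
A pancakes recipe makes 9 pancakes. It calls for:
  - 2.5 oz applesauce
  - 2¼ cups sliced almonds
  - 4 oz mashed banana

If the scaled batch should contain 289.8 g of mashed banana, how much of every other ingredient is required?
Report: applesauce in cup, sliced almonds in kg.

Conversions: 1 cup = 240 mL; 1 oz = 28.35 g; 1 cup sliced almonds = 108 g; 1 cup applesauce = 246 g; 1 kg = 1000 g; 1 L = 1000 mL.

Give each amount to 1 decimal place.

applesauce: 0.7 cup; sliced almonds: 0.6 kg

The original recipe has 113.4 g of mashed banana, so the scaling factor is 289.8 ÷ 113.4 = 23/9.
applesauce: 2.5 oz × 23/9 × 28.35 g/oz ÷ 246 g/cup ≈ 0.7 cup
sliced almonds: 2.25 cup × 23/9 × 108 g/cup ÷ 1000 g/kg ≈ 0.6 kg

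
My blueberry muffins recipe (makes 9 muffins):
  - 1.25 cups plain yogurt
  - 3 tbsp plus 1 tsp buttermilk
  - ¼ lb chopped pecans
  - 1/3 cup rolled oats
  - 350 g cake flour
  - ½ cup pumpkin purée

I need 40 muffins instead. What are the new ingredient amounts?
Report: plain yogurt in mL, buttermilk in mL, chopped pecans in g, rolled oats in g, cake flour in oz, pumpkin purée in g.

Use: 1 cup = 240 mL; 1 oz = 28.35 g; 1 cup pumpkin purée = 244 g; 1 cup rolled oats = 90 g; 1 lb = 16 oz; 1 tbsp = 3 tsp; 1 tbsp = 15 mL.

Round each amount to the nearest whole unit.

plain yogurt: 1333 mL; buttermilk: 222 mL; chopped pecans: 504 g; rolled oats: 133 g; cake flour: 55 oz; pumpkin purée: 542 g

Scaling factor: 40/9.
plain yogurt: 1.25 cup × 40/9 × 240 mL/cup ≈ 1333 mL
buttermilk: (3 tbsp + 1 tsp = 10/3 tbsp) × 40/9 × 15 mL/tbsp ≈ 222 mL
chopped pecans: 0.25 lb × 40/9 × 16 oz/lb × 28.35 g/oz = 504 g
rolled oats: 1/3 cup × 40/9 × 90 g/cup ≈ 133 g
cake flour: 350 g × 40/9 ÷ 28.35 g/oz ≈ 55 oz
pumpkin purée: 0.5 cup × 40/9 × 244 g/cup ≈ 542 g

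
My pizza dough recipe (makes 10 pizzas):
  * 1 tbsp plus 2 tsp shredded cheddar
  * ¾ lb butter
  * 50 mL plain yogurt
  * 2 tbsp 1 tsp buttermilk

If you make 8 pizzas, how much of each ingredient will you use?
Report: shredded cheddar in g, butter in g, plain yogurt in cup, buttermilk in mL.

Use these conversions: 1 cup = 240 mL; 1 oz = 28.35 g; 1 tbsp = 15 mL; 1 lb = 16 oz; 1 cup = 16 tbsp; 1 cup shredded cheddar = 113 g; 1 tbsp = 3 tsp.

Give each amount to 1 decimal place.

Scaling factor: 8/10 = 4/5 = 0.8.
shredded cheddar: (1 tbsp + 2 tsp = 5/3 tbsp) × 4/5 ÷ 16 tbsp/cup × 113 g/cup ≈ 9.4 g
butter: 0.75 lb × 4/5 × 16 oz/lb × 28.35 g/oz ≈ 272.2 g
plain yogurt: 50 mL × 4/5 ÷ 240 mL/cup ≈ 0.2 cup
buttermilk: (2 tbsp + 1 tsp = 7/3 tbsp) × 4/5 × 15 mL/tbsp = 28.0 mL

shredded cheddar: 9.4 g; butter: 272.2 g; plain yogurt: 0.2 cup; buttermilk: 28.0 mL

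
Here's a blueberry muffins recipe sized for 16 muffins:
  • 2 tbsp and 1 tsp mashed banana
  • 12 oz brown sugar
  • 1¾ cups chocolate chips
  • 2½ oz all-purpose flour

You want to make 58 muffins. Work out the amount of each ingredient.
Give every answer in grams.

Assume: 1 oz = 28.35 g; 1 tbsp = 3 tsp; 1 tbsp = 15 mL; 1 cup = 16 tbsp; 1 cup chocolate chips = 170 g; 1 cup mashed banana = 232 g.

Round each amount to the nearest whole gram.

Scaling factor: 58/16 = 29/8 = 3.625.
mashed banana: (2 tbsp + 1 tsp = 7/3 tbsp) × 29/8 ÷ 16 tbsp/cup × 232 g/cup ≈ 123 g
brown sugar: 12 oz × 29/8 × 28.35 g/oz ≈ 1233 g
chocolate chips: 1.75 cup × 29/8 × 170 g/cup ≈ 1078 g
all-purpose flour: 2.5 oz × 29/8 × 28.35 g/oz ≈ 257 g

mashed banana: 123 g; brown sugar: 1233 g; chocolate chips: 1078 g; all-purpose flour: 257 g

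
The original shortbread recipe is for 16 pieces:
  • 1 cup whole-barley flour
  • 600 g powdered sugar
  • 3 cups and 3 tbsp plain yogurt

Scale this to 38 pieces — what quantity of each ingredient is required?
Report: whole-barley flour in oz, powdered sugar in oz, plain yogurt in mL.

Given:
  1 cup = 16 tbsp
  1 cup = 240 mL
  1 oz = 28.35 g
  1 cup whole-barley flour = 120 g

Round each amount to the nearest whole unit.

whole-barley flour: 10 oz; powdered sugar: 50 oz; plain yogurt: 1817 mL

Scaling factor: 38/16 = 19/8 = 2.375.
whole-barley flour: 1 cup × 19/8 × 120 g/cup ÷ 28.35 g/oz ≈ 10 oz
powdered sugar: 600 g × 19/8 ÷ 28.35 g/oz ≈ 50 oz
plain yogurt: (3 cup + 3 tbsp = 3.1875 cup) × 19/8 × 240 mL/cup ≈ 1817 mL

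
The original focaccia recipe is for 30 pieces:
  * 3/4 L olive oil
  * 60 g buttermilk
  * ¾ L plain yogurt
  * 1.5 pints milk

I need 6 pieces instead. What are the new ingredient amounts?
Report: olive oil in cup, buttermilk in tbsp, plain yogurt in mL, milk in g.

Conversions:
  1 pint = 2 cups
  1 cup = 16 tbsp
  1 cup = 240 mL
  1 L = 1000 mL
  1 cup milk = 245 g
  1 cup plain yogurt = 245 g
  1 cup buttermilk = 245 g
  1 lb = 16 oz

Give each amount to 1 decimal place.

Scaling factor: 6/30 = 1/5 = 0.2.
olive oil: 0.75 L × 1/5 × 1000 mL/L ÷ 240 mL/cup ≈ 0.6 cup
buttermilk: 60 g × 1/5 ÷ 245 g/cup × 16 tbsp/cup ≈ 0.8 tbsp
plain yogurt: 0.75 L × 1/5 × 1000 mL/L = 150.0 mL
milk: 1.5 pint × 1/5 × 2 cup/pint × 245 g/cup = 147.0 g

olive oil: 0.6 cup; buttermilk: 0.8 tbsp; plain yogurt: 150.0 mL; milk: 147.0 g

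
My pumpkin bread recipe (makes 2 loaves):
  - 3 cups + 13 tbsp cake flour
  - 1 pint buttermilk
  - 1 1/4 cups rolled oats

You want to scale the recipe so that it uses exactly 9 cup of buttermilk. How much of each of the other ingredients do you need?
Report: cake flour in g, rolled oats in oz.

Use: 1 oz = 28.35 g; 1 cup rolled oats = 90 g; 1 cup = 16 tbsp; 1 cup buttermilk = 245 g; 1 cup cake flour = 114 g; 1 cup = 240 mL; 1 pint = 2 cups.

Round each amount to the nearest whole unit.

The original recipe has 2 cup of buttermilk, so the scaling factor is 9 ÷ 2 = 9/2 = 4.5.
cake flour: (3 cup + 13 tbsp = 3.8125 cup) × 9/2 × 114 g/cup ≈ 1956 g
rolled oats: 1.25 cup × 9/2 × 90 g/cup ÷ 28.35 g/oz ≈ 18 oz

cake flour: 1956 g; rolled oats: 18 oz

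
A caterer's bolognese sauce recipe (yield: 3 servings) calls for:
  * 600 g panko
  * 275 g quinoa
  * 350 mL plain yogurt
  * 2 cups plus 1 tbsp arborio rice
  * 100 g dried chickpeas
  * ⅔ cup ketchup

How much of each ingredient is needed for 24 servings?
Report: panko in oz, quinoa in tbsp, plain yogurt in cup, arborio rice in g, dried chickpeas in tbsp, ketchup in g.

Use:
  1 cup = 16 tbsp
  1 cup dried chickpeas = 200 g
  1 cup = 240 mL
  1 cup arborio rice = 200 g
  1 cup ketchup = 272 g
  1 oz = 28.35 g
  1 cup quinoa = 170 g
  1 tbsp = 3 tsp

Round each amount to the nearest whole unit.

panko: 169 oz; quinoa: 207 tbsp; plain yogurt: 12 cup; arborio rice: 3300 g; dried chickpeas: 64 tbsp; ketchup: 1451 g

Scaling factor: 24/3 = 8.
panko: 600 g × 8 ÷ 28.35 g/oz ≈ 169 oz
quinoa: 275 g × 8 ÷ 170 g/cup × 16 tbsp/cup ≈ 207 tbsp
plain yogurt: 350 mL × 8 ÷ 240 mL/cup ≈ 12 cup
arborio rice: (2 cup + 1 tbsp = 2.0625 cup) × 8 × 200 g/cup = 3300 g
dried chickpeas: 100 g × 8 ÷ 200 g/cup × 16 tbsp/cup = 64 tbsp
ketchup: 2/3 cup × 8 × 272 g/cup ≈ 1451 g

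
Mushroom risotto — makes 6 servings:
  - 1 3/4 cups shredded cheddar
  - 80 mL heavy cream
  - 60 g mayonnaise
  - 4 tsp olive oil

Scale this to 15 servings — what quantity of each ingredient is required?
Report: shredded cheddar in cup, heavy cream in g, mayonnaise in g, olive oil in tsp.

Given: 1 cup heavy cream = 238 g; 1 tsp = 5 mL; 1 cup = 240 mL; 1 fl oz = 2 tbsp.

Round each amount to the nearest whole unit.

shredded cheddar: 4 cup; heavy cream: 198 g; mayonnaise: 150 g; olive oil: 10 tsp

Scaling factor: 15/6 = 5/2 = 2.5.
shredded cheddar: 1.75 cup × 5/2 ≈ 4 cup
heavy cream: 80 mL × 5/2 ÷ 240 mL/cup × 238 g/cup ≈ 198 g
mayonnaise: 60 g × 5/2 = 150 g
olive oil: 4 tsp × 5/2 = 10 tsp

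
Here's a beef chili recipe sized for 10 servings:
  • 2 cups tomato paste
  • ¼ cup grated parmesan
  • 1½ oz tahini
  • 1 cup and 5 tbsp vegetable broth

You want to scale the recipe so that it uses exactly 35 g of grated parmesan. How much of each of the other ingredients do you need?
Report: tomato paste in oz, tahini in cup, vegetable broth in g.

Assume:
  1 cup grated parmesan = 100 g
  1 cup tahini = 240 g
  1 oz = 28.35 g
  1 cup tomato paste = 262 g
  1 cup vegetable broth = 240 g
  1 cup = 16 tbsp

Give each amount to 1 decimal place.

tomato paste: 25.9 oz; tahini: 0.2 cup; vegetable broth: 441.0 g

The original recipe has 25 g of grated parmesan, so the scaling factor is 35 ÷ 25 = 7/5 = 1.4.
tomato paste: 2 cup × 7/5 × 262 g/cup ÷ 28.35 g/oz ≈ 25.9 oz
tahini: 1.5 oz × 7/5 × 28.35 g/oz ÷ 240 g/cup ≈ 0.2 cup
vegetable broth: (1 cup + 5 tbsp = 1.3125 cup) × 7/5 × 240 g/cup = 441.0 g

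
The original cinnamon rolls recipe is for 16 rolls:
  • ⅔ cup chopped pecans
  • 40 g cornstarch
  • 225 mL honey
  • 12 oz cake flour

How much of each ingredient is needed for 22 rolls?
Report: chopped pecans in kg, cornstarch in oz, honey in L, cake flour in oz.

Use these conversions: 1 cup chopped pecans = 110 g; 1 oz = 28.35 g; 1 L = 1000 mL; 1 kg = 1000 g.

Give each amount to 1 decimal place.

Scaling factor: 22/16 = 11/8 = 1.375.
chopped pecans: 2/3 cup × 11/8 × 110 g/cup ÷ 1000 g/kg ≈ 0.1 kg
cornstarch: 40 g × 11/8 ÷ 28.35 g/oz ≈ 1.9 oz
honey: 225 mL × 11/8 ÷ 1000 mL/L ≈ 0.3 L
cake flour: 12 oz × 11/8 = 16.5 oz

chopped pecans: 0.1 kg; cornstarch: 1.9 oz; honey: 0.3 L; cake flour: 16.5 oz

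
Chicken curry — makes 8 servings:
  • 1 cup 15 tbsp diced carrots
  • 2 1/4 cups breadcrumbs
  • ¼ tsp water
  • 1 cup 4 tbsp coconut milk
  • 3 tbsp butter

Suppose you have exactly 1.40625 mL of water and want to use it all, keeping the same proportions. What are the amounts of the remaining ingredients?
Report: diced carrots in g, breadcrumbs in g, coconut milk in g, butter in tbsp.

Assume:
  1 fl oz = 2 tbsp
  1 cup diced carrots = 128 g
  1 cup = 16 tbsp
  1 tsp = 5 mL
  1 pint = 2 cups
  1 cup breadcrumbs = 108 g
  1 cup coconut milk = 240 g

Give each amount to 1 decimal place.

diced carrots: 279.0 g; breadcrumbs: 273.4 g; coconut milk: 337.5 g; butter: 3.4 tbsp

The original recipe has 1.25 mL of water, so the scaling factor is 1.40625 ÷ 1.25 = 9/8 = 1.125.
diced carrots: (1 cup + 15 tbsp = 1.9375 cup) × 9/8 × 128 g/cup = 279.0 g
breadcrumbs: 2.25 cup × 9/8 × 108 g/cup ≈ 273.4 g
coconut milk: (1 cup + 4 tbsp = 1.25 cup) × 9/8 × 240 g/cup = 337.5 g
butter: 3 tbsp × 9/8 ≈ 3.4 tbsp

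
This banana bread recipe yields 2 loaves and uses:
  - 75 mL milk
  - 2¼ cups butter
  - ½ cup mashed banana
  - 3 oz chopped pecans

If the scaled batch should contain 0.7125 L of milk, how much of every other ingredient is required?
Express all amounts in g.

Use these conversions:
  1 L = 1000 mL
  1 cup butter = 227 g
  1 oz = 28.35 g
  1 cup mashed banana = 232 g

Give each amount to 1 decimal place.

The original recipe has 0.075 L of milk, so the scaling factor is 0.7125 ÷ 0.075 = 19/2 = 9.5.
butter: 2.25 cup × 19/2 × 227 g/cup ≈ 4852.1 g
mashed banana: 0.5 cup × 19/2 × 232 g/cup = 1102.0 g
chopped pecans: 3 oz × 19/2 × 28.35 g/oz ≈ 808.0 g

butter: 4852.1 g; mashed banana: 1102.0 g; chopped pecans: 808.0 g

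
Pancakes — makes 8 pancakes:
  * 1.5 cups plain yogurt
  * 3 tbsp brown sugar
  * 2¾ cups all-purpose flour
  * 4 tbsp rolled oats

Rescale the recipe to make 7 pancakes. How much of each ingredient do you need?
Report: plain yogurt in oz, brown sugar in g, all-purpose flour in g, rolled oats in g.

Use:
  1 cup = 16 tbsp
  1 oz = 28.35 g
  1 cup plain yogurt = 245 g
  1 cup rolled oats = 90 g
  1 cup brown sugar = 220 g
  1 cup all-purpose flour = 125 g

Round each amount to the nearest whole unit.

Scaling factor: 7/8 = 0.875.
plain yogurt: 1.5 cup × 7/8 × 245 g/cup ÷ 28.35 g/oz ≈ 11 oz
brown sugar: 3 tbsp × 7/8 ÷ 16 tbsp/cup × 220 g/cup ≈ 36 g
all-purpose flour: 2.75 cup × 7/8 × 125 g/cup ≈ 301 g
rolled oats: 4 tbsp × 7/8 ÷ 16 tbsp/cup × 90 g/cup ≈ 20 g

plain yogurt: 11 oz; brown sugar: 36 g; all-purpose flour: 301 g; rolled oats: 20 g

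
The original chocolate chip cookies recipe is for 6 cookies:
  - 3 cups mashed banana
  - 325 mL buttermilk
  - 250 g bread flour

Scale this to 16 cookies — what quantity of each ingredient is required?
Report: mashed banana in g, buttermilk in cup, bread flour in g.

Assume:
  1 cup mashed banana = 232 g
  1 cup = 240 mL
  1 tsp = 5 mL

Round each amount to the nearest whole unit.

Scaling factor: 16/6 = 8/3.
mashed banana: 3 cup × 8/3 × 232 g/cup = 1856 g
buttermilk: 325 mL × 8/3 ÷ 240 mL/cup ≈ 4 cup
bread flour: 250 g × 8/3 ≈ 667 g

mashed banana: 1856 g; buttermilk: 4 cup; bread flour: 667 g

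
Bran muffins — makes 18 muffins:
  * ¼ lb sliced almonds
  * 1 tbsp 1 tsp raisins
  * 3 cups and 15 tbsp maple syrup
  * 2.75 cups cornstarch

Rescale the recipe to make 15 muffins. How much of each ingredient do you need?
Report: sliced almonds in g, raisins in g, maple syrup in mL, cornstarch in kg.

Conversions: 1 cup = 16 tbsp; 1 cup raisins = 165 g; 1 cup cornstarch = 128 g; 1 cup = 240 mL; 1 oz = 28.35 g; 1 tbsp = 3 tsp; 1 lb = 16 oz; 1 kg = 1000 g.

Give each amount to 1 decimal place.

sliced almonds: 94.5 g; raisins: 11.5 g; maple syrup: 787.5 mL; cornstarch: 0.3 kg

Scaling factor: 15/18 = 5/6.
sliced almonds: 0.25 lb × 5/6 × 16 oz/lb × 28.35 g/oz = 94.5 g
raisins: (1 tbsp + 1 tsp = 4/3 tbsp) × 5/6 ÷ 16 tbsp/cup × 165 g/cup ≈ 11.5 g
maple syrup: (3 cup + 15 tbsp = 3.9375 cup) × 5/6 × 240 mL/cup = 787.5 mL
cornstarch: 2.75 cup × 5/6 × 128 g/cup ÷ 1000 g/kg ≈ 0.3 kg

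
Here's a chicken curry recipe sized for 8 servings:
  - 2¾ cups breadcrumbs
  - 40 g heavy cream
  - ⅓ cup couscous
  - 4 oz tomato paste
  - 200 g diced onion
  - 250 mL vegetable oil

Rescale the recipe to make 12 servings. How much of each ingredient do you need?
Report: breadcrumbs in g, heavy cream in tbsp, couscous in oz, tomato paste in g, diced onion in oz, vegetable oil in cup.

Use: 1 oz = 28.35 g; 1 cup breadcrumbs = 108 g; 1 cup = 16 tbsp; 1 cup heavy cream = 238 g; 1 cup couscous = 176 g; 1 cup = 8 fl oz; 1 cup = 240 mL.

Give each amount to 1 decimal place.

Scaling factor: 12/8 = 3/2 = 1.5.
breadcrumbs: 2.75 cup × 3/2 × 108 g/cup = 445.5 g
heavy cream: 40 g × 3/2 ÷ 238 g/cup × 16 tbsp/cup ≈ 4.0 tbsp
couscous: 1/3 cup × 3/2 × 176 g/cup ÷ 28.35 g/oz ≈ 3.1 oz
tomato paste: 4 oz × 3/2 × 28.35 g/oz = 170.1 g
diced onion: 200 g × 3/2 ÷ 28.35 g/oz ≈ 10.6 oz
vegetable oil: 250 mL × 3/2 ÷ 240 mL/cup ≈ 1.6 cup

breadcrumbs: 445.5 g; heavy cream: 4.0 tbsp; couscous: 3.1 oz; tomato paste: 170.1 g; diced onion: 10.6 oz; vegetable oil: 1.6 cup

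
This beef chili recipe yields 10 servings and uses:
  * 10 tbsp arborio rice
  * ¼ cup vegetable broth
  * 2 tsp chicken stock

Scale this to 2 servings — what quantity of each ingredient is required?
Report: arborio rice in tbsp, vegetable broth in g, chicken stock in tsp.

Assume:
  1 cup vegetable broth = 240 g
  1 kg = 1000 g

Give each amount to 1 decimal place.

arborio rice: 2.0 tbsp; vegetable broth: 12.0 g; chicken stock: 0.4 tsp

Scaling factor: 2/10 = 1/5 = 0.2.
arborio rice: 10 tbsp × 1/5 = 2.0 tbsp
vegetable broth: 0.25 cup × 1/5 × 240 g/cup = 12.0 g
chicken stock: 2 tsp × 1/5 = 0.4 tsp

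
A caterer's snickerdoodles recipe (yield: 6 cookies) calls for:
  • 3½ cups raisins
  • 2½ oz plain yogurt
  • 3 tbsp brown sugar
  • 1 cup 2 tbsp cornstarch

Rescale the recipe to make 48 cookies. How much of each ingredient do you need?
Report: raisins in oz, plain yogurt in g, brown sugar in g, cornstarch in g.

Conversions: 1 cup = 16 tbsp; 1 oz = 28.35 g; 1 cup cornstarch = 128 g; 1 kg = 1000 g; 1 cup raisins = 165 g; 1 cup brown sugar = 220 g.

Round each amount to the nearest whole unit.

Scaling factor: 48/6 = 8.
raisins: 3.5 cup × 8 × 165 g/cup ÷ 28.35 g/oz ≈ 163 oz
plain yogurt: 2.5 oz × 8 × 28.35 g/oz = 567 g
brown sugar: 3 tbsp × 8 ÷ 16 tbsp/cup × 220 g/cup = 330 g
cornstarch: (1 cup + 2 tbsp = 1.125 cup) × 8 × 128 g/cup = 1152 g

raisins: 163 oz; plain yogurt: 567 g; brown sugar: 330 g; cornstarch: 1152 g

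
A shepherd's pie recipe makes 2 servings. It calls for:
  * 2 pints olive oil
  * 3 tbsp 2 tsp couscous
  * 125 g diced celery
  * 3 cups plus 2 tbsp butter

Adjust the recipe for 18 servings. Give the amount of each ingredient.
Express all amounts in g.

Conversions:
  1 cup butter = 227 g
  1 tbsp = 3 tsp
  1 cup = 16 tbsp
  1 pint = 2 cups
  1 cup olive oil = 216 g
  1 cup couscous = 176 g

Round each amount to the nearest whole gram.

olive oil: 7776 g; couscous: 363 g; diced celery: 1125 g; butter: 6384 g

Scaling factor: 18/2 = 9.
olive oil: 2 pint × 9 × 2 cup/pint × 216 g/cup = 7776 g
couscous: (3 tbsp + 2 tsp = 11/3 tbsp) × 9 ÷ 16 tbsp/cup × 176 g/cup = 363 g
diced celery: 125 g × 9 = 1125 g
butter: (3 cup + 2 tbsp = 3.125 cup) × 9 × 227 g/cup ≈ 6384 g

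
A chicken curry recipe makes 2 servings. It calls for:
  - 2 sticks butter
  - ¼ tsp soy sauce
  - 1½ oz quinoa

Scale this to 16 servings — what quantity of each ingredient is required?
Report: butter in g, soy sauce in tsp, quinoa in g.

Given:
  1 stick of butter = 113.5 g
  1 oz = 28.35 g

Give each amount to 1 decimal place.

butter: 1816.0 g; soy sauce: 2.0 tsp; quinoa: 340.2 g

Scaling factor: 16/2 = 8.
butter: 2 stick × 8 × 113.5 g/stick = 1816.0 g
soy sauce: 0.25 tsp × 8 = 2.0 tsp
quinoa: 1.5 oz × 8 × 28.35 g/oz = 340.2 g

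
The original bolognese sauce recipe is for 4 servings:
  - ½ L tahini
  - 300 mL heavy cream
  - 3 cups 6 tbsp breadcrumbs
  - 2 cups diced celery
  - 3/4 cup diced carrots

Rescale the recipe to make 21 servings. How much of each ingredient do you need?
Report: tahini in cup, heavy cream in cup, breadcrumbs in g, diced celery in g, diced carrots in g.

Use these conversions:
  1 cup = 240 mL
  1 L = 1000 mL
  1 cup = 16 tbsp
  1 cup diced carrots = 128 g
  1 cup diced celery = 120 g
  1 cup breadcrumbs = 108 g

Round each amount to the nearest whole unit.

tahini: 11 cup; heavy cream: 7 cup; breadcrumbs: 1914 g; diced celery: 1260 g; diced carrots: 504 g

Scaling factor: 21/4 = 5.25.
tahini: 0.5 L × 21/4 × 1000 mL/L ÷ 240 mL/cup ≈ 11 cup
heavy cream: 300 mL × 21/4 ÷ 240 mL/cup ≈ 7 cup
breadcrumbs: (3 cup + 6 tbsp = 3.375 cup) × 21/4 × 108 g/cup ≈ 1914 g
diced celery: 2 cup × 21/4 × 120 g/cup = 1260 g
diced carrots: 0.75 cup × 21/4 × 128 g/cup = 504 g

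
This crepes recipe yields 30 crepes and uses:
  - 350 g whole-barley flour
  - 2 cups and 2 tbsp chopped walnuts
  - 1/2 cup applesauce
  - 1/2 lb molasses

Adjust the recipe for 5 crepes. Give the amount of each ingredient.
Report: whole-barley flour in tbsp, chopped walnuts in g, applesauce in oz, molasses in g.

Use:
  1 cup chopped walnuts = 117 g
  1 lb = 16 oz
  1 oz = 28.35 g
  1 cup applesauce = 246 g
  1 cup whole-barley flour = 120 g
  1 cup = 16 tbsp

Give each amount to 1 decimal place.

Scaling factor: 5/30 = 1/6.
whole-barley flour: 350 g × 1/6 ÷ 120 g/cup × 16 tbsp/cup ≈ 7.8 tbsp
chopped walnuts: (2 cup + 2 tbsp = 2.125 cup) × 1/6 × 117 g/cup ≈ 41.4 g
applesauce: 0.5 cup × 1/6 × 246 g/cup ÷ 28.35 g/oz ≈ 0.7 oz
molasses: 0.5 lb × 1/6 × 16 oz/lb × 28.35 g/oz = 37.8 g

whole-barley flour: 7.8 tbsp; chopped walnuts: 41.4 g; applesauce: 0.7 oz; molasses: 37.8 g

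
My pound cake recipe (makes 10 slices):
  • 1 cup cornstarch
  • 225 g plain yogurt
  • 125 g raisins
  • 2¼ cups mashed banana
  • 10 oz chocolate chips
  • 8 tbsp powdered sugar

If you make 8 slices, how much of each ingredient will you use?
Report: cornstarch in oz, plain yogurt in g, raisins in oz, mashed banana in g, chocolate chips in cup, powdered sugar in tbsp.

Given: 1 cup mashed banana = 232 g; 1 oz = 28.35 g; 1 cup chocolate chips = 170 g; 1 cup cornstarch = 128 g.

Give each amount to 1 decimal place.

Scaling factor: 8/10 = 4/5 = 0.8.
cornstarch: 1 cup × 4/5 × 128 g/cup ÷ 28.35 g/oz ≈ 3.6 oz
plain yogurt: 225 g × 4/5 = 180.0 g
raisins: 125 g × 4/5 ÷ 28.35 g/oz ≈ 3.5 oz
mashed banana: 2.25 cup × 4/5 × 232 g/cup = 417.6 g
chocolate chips: 10 oz × 4/5 × 28.35 g/oz ÷ 170 g/cup ≈ 1.3 cup
powdered sugar: 8 tbsp × 4/5 = 6.4 tbsp

cornstarch: 3.6 oz; plain yogurt: 180.0 g; raisins: 3.5 oz; mashed banana: 417.6 g; chocolate chips: 1.3 cup; powdered sugar: 6.4 tbsp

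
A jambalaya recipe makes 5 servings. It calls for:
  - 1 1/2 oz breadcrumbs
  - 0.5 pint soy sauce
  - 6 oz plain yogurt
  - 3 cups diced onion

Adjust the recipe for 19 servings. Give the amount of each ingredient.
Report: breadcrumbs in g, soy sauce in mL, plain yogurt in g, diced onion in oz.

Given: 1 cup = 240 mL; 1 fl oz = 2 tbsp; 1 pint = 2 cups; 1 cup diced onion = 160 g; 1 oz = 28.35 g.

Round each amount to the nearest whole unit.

breadcrumbs: 162 g; soy sauce: 912 mL; plain yogurt: 646 g; diced onion: 64 oz

Scaling factor: 19/5 = 3.8.
breadcrumbs: 1.5 oz × 19/5 × 28.35 g/oz ≈ 162 g
soy sauce: 0.5 pint × 19/5 × 2 cup/pint × 240 mL/cup = 912 mL
plain yogurt: 6 oz × 19/5 × 28.35 g/oz ≈ 646 g
diced onion: 3 cup × 19/5 × 160 g/cup ÷ 28.35 g/oz ≈ 64 oz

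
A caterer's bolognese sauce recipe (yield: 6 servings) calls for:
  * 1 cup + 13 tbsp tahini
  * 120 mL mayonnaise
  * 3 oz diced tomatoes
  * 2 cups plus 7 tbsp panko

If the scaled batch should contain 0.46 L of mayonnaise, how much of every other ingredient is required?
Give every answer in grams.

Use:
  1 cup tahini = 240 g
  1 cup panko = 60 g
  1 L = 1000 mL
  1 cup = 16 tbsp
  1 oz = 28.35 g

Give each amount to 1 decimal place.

The original recipe has 0.12 L of mayonnaise, so the scaling factor is 0.46 ÷ 0.12 = 23/6.
tahini: (1 cup + 13 tbsp = 1.8125 cup) × 23/6 × 240 g/cup = 1667.5 g
diced tomatoes: 3 oz × 23/6 × 28.35 g/oz ≈ 326.0 g
panko: (2 cup + 7 tbsp = 2.4375 cup) × 23/6 × 60 g/cup ≈ 560.6 g

tahini: 1667.5 g; diced tomatoes: 326.0 g; panko: 560.6 g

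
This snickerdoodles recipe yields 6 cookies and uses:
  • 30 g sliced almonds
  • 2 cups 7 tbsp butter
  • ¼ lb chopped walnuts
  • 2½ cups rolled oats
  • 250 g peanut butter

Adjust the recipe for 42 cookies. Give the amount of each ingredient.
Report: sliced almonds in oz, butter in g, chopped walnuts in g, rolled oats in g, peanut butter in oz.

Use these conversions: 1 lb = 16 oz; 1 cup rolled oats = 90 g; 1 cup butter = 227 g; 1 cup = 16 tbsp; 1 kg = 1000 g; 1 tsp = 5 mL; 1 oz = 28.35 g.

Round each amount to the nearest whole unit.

sliced almonds: 7 oz; butter: 3873 g; chopped walnuts: 794 g; rolled oats: 1575 g; peanut butter: 62 oz

Scaling factor: 42/6 = 7.
sliced almonds: 30 g × 7 ÷ 28.35 g/oz ≈ 7 oz
butter: (2 cup + 7 tbsp = 2.4375 cup) × 7 × 227 g/cup ≈ 3873 g
chopped walnuts: 0.25 lb × 7 × 16 oz/lb × 28.35 g/oz ≈ 794 g
rolled oats: 2.5 cup × 7 × 90 g/cup = 1575 g
peanut butter: 250 g × 7 ÷ 28.35 g/oz ≈ 62 oz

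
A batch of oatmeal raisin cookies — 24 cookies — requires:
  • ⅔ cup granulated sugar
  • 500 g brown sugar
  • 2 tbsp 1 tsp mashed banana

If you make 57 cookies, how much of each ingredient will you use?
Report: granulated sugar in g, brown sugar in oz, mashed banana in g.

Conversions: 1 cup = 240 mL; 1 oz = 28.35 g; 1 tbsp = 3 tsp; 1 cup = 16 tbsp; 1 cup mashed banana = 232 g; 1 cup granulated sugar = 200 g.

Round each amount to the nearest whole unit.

granulated sugar: 317 g; brown sugar: 42 oz; mashed banana: 80 g

Scaling factor: 57/24 = 19/8 = 2.375.
granulated sugar: 2/3 cup × 19/8 × 200 g/cup ≈ 317 g
brown sugar: 500 g × 19/8 ÷ 28.35 g/oz ≈ 42 oz
mashed banana: (2 tbsp + 1 tsp = 7/3 tbsp) × 19/8 ÷ 16 tbsp/cup × 232 g/cup ≈ 80 g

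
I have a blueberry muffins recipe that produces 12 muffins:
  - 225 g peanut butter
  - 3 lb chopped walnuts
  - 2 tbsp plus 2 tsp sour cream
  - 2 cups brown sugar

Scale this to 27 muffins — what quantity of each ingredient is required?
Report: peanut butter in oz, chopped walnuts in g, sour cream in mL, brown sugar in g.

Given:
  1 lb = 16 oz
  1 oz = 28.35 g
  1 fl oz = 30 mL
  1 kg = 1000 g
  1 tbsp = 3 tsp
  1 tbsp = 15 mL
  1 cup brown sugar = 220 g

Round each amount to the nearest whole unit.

Scaling factor: 27/12 = 9/4 = 2.25.
peanut butter: 225 g × 9/4 ÷ 28.35 g/oz ≈ 18 oz
chopped walnuts: 3 lb × 9/4 × 16 oz/lb × 28.35 g/oz ≈ 3062 g
sour cream: (2 tbsp + 2 tsp = 8/3 tbsp) × 9/4 × 15 mL/tbsp = 90 mL
brown sugar: 2 cup × 9/4 × 220 g/cup = 990 g

peanut butter: 18 oz; chopped walnuts: 3062 g; sour cream: 90 mL; brown sugar: 990 g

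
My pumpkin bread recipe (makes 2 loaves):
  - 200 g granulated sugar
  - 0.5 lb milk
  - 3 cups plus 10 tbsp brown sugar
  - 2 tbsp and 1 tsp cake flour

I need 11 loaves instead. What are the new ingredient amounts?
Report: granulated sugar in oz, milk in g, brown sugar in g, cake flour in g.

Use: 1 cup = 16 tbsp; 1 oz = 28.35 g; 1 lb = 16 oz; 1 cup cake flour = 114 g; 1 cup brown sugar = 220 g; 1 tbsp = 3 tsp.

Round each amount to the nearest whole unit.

granulated sugar: 39 oz; milk: 1247 g; brown sugar: 4386 g; cake flour: 91 g

Scaling factor: 11/2 = 5.5.
granulated sugar: 200 g × 11/2 ÷ 28.35 g/oz ≈ 39 oz
milk: 0.5 lb × 11/2 × 16 oz/lb × 28.35 g/oz ≈ 1247 g
brown sugar: (3 cup + 10 tbsp = 3.625 cup) × 11/2 × 220 g/cup ≈ 4386 g
cake flour: (2 tbsp + 1 tsp = 7/3 tbsp) × 11/2 ÷ 16 tbsp/cup × 114 g/cup ≈ 91 g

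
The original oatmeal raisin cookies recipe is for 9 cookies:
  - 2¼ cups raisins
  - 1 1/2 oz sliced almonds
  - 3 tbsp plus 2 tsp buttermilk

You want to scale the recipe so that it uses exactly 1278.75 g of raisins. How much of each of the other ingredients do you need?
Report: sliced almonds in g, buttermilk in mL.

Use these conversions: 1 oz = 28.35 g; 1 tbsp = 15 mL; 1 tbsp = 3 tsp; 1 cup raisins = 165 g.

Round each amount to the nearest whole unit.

The original recipe has 371.25 g of raisins, so the scaling factor is 1278.75 ÷ 371.25 = 31/9.
sliced almonds: 1.5 oz × 31/9 × 28.35 g/oz ≈ 146 g
buttermilk: (3 tbsp + 2 tsp = 11/3 tbsp) × 31/9 × 15 mL/tbsp ≈ 189 mL

sliced almonds: 146 g; buttermilk: 189 mL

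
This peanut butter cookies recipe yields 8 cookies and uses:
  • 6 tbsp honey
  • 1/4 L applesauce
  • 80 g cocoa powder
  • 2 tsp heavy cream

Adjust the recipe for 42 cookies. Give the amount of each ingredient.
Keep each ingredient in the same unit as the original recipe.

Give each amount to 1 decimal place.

Scaling factor: 42/8 = 21/4 = 5.25.
honey: 6 tbsp × 21/4 = 31.5 tbsp
applesauce: 0.25 L × 21/4 ≈ 1.3 L
cocoa powder: 80 g × 21/4 = 420.0 g
heavy cream: 2 tsp × 21/4 = 10.5 tsp

honey: 31.5 tbsp; applesauce: 1.3 L; cocoa powder: 420.0 g; heavy cream: 10.5 tsp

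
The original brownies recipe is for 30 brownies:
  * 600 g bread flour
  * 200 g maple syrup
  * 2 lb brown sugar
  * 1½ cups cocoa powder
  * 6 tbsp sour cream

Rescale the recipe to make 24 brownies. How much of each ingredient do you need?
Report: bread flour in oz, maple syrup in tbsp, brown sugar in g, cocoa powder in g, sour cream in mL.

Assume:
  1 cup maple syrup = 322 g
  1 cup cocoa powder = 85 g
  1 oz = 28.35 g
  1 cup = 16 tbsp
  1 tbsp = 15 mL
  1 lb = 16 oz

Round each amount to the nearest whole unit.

bread flour: 17 oz; maple syrup: 8 tbsp; brown sugar: 726 g; cocoa powder: 102 g; sour cream: 72 mL

Scaling factor: 24/30 = 4/5 = 0.8.
bread flour: 600 g × 4/5 ÷ 28.35 g/oz ≈ 17 oz
maple syrup: 200 g × 4/5 ÷ 322 g/cup × 16 tbsp/cup ≈ 8 tbsp
brown sugar: 2 lb × 4/5 × 16 oz/lb × 28.35 g/oz ≈ 726 g
cocoa powder: 1.5 cup × 4/5 × 85 g/cup = 102 g
sour cream: 6 tbsp × 4/5 × 15 mL/tbsp = 72 mL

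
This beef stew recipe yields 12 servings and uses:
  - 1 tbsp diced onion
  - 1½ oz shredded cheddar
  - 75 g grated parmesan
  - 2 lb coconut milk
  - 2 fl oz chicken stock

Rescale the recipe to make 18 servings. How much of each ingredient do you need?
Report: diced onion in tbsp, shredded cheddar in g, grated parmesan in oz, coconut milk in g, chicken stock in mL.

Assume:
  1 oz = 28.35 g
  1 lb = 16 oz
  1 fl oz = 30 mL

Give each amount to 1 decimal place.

diced onion: 1.5 tbsp; shredded cheddar: 63.8 g; grated parmesan: 4.0 oz; coconut milk: 1360.8 g; chicken stock: 90.0 mL

Scaling factor: 18/12 = 3/2 = 1.5.
diced onion: 1 tbsp × 3/2 = 1.5 tbsp
shredded cheddar: 1.5 oz × 3/2 × 28.35 g/oz ≈ 63.8 g
grated parmesan: 75 g × 3/2 ÷ 28.35 g/oz ≈ 4.0 oz
coconut milk: 2 lb × 3/2 × 16 oz/lb × 28.35 g/oz = 1360.8 g
chicken stock: 2 fl oz × 3/2 × 30 mL/fl oz = 90.0 mL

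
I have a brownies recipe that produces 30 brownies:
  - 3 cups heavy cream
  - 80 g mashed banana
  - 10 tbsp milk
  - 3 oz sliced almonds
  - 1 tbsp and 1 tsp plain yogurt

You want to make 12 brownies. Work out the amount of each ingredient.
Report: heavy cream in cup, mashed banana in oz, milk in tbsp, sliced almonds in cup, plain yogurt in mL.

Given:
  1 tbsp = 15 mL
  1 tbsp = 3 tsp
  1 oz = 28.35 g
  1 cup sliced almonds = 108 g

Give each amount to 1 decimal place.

Scaling factor: 12/30 = 2/5 = 0.4.
heavy cream: 3 cup × 2/5 = 1.2 cup
mashed banana: 80 g × 2/5 ÷ 28.35 g/oz ≈ 1.1 oz
milk: 10 tbsp × 2/5 = 4.0 tbsp
sliced almonds: 3 oz × 2/5 × 28.35 g/oz ÷ 108 g/cup ≈ 0.3 cup
plain yogurt: (1 tbsp + 1 tsp = 4/3 tbsp) × 2/5 × 15 mL/tbsp = 8.0 mL

heavy cream: 1.2 cup; mashed banana: 1.1 oz; milk: 4.0 tbsp; sliced almonds: 0.3 cup; plain yogurt: 8.0 mL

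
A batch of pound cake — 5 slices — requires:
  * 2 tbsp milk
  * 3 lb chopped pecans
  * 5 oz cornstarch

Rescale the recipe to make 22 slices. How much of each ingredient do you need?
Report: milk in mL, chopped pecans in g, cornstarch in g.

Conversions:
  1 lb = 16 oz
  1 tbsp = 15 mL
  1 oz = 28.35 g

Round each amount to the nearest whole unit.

Scaling factor: 22/5 = 4.4.
milk: 2 tbsp × 22/5 × 15 mL/tbsp = 132 mL
chopped pecans: 3 lb × 22/5 × 16 oz/lb × 28.35 g/oz ≈ 5988 g
cornstarch: 5 oz × 22/5 × 28.35 g/oz ≈ 624 g

milk: 132 mL; chopped pecans: 5988 g; cornstarch: 624 g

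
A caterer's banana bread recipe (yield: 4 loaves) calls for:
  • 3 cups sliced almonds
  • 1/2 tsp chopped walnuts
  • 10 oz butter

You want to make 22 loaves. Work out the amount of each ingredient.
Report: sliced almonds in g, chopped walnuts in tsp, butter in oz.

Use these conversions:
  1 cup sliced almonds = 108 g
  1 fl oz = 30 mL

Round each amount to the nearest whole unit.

sliced almonds: 1782 g; chopped walnuts: 3 tsp; butter: 55 oz

Scaling factor: 22/4 = 11/2 = 5.5.
sliced almonds: 3 cup × 11/2 × 108 g/cup = 1782 g
chopped walnuts: 0.5 tsp × 11/2 ≈ 3 tsp
butter: 10 oz × 11/2 = 55 oz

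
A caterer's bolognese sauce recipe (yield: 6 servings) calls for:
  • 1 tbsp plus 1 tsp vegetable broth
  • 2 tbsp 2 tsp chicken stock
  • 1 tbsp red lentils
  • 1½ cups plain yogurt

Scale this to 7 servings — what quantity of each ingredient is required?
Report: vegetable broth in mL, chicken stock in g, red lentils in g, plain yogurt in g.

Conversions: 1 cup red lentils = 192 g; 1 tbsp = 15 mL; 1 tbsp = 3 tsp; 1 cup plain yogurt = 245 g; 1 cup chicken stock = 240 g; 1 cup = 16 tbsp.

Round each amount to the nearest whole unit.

Scaling factor: 7/6.
vegetable broth: (1 tbsp + 1 tsp = 4/3 tbsp) × 7/6 × 15 mL/tbsp ≈ 23 mL
chicken stock: (2 tbsp + 2 tsp = 8/3 tbsp) × 7/6 ÷ 16 tbsp/cup × 240 g/cup ≈ 47 g
red lentils: 1 tbsp × 7/6 ÷ 16 tbsp/cup × 192 g/cup = 14 g
plain yogurt: 1.5 cup × 7/6 × 245 g/cup ≈ 429 g

vegetable broth: 23 mL; chicken stock: 47 g; red lentils: 14 g; plain yogurt: 429 g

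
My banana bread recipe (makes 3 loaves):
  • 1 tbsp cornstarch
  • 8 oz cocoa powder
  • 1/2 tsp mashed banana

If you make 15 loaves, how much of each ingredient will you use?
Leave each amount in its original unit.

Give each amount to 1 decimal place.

cornstarch: 5.0 tbsp; cocoa powder: 40.0 oz; mashed banana: 2.5 tsp

Scaling factor: 15/3 = 5.
cornstarch: 1 tbsp × 5 = 5.0 tbsp
cocoa powder: 8 oz × 5 = 40.0 oz
mashed banana: 0.5 tsp × 5 = 2.5 tsp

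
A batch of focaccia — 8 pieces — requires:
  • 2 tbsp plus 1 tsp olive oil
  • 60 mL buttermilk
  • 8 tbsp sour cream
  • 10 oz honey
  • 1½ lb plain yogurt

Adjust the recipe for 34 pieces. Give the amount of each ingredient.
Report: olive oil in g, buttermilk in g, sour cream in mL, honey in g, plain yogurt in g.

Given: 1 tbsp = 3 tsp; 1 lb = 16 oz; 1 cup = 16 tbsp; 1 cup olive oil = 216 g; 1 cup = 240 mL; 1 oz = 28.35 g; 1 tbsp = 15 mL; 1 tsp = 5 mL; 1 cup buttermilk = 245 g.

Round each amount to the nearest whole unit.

olive oil: 134 g; buttermilk: 260 g; sour cream: 510 mL; honey: 1205 g; plain yogurt: 2892 g

Scaling factor: 34/8 = 17/4 = 4.25.
olive oil: (2 tbsp + 1 tsp = 7/3 tbsp) × 17/4 ÷ 16 tbsp/cup × 216 g/cup ≈ 134 g
buttermilk: 60 mL × 17/4 ÷ 240 mL/cup × 245 g/cup ≈ 260 g
sour cream: 8 tbsp × 17/4 × 15 mL/tbsp = 510 mL
honey: 10 oz × 17/4 × 28.35 g/oz ≈ 1205 g
plain yogurt: 1.5 lb × 17/4 × 16 oz/lb × 28.35 g/oz ≈ 2892 g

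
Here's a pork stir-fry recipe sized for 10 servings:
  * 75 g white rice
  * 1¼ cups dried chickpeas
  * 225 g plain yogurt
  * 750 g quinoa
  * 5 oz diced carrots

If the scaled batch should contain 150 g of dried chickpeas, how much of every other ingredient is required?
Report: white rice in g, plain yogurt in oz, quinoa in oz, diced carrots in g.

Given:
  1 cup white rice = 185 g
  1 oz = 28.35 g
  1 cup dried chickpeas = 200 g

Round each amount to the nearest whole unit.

The original recipe has 250 g of dried chickpeas, so the scaling factor is 150 ÷ 250 = 3/5 = 0.6.
white rice: 75 g × 3/5 = 45 g
plain yogurt: 225 g × 3/5 ÷ 28.35 g/oz ≈ 5 oz
quinoa: 750 g × 3/5 ÷ 28.35 g/oz ≈ 16 oz
diced carrots: 5 oz × 3/5 × 28.35 g/oz ≈ 85 g

white rice: 45 g; plain yogurt: 5 oz; quinoa: 16 oz; diced carrots: 85 g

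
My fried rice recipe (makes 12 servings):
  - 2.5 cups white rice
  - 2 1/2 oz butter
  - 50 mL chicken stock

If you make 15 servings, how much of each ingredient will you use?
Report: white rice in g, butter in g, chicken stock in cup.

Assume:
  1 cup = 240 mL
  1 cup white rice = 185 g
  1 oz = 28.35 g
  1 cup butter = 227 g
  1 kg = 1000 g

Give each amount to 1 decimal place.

white rice: 578.1 g; butter: 88.6 g; chicken stock: 0.3 cup

Scaling factor: 15/12 = 5/4 = 1.25.
white rice: 2.5 cup × 5/4 × 185 g/cup ≈ 578.1 g
butter: 2.5 oz × 5/4 × 28.35 g/oz ≈ 88.6 g
chicken stock: 50 mL × 5/4 ÷ 240 mL/cup ≈ 0.3 cup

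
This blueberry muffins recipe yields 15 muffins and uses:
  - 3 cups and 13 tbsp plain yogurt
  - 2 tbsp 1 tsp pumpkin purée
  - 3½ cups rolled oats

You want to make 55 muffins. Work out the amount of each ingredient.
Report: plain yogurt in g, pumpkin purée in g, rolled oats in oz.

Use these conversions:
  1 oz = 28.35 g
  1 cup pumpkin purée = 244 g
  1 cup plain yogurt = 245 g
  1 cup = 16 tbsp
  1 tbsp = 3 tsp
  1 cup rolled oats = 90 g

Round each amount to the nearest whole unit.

plain yogurt: 3425 g; pumpkin purée: 130 g; rolled oats: 41 oz

Scaling factor: 55/15 = 11/3.
plain yogurt: (3 cup + 13 tbsp = 3.8125 cup) × 11/3 × 245 g/cup ≈ 3425 g
pumpkin purée: (2 tbsp + 1 tsp = 7/3 tbsp) × 11/3 ÷ 16 tbsp/cup × 244 g/cup ≈ 130 g
rolled oats: 3.5 cup × 11/3 × 90 g/cup ÷ 28.35 g/oz ≈ 41 oz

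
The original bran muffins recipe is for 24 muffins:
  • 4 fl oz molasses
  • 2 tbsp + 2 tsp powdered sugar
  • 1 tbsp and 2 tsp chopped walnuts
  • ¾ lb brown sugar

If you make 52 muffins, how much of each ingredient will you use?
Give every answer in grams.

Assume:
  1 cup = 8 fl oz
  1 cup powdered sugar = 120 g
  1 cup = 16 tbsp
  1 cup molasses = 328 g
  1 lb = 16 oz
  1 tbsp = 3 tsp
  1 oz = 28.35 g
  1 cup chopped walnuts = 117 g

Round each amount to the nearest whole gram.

molasses: 355 g; powdered sugar: 43 g; chopped walnuts: 26 g; brown sugar: 737 g

Scaling factor: 52/24 = 13/6.
molasses: 4 fl oz × 13/6 ÷ 8 fl oz/cup × 328 g/cup ≈ 355 g
powdered sugar: (2 tbsp + 2 tsp = 8/3 tbsp) × 13/6 ÷ 16 tbsp/cup × 120 g/cup ≈ 43 g
chopped walnuts: (1 tbsp + 2 tsp = 5/3 tbsp) × 13/6 ÷ 16 tbsp/cup × 117 g/cup ≈ 26 g
brown sugar: 0.75 lb × 13/6 × 16 oz/lb × 28.35 g/oz ≈ 737 g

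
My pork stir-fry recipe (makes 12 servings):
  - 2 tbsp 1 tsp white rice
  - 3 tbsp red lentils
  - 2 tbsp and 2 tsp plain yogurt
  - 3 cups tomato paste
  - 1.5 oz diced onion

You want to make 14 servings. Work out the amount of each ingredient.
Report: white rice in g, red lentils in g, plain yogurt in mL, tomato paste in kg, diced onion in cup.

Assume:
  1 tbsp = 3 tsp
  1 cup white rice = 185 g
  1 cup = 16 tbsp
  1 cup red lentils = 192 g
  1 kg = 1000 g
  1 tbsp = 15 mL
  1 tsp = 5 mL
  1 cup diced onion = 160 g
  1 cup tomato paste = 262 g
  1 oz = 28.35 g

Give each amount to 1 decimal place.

white rice: 31.5 g; red lentils: 42.0 g; plain yogurt: 46.7 mL; tomato paste: 0.9 kg; diced onion: 0.3 cup

Scaling factor: 14/12 = 7/6.
white rice: (2 tbsp + 1 tsp = 7/3 tbsp) × 7/6 ÷ 16 tbsp/cup × 185 g/cup ≈ 31.5 g
red lentils: 3 tbsp × 7/6 ÷ 16 tbsp/cup × 192 g/cup = 42.0 g
plain yogurt: (2 tbsp + 2 tsp = 8/3 tbsp) × 7/6 × 15 mL/tbsp ≈ 46.7 mL
tomato paste: 3 cup × 7/6 × 262 g/cup ÷ 1000 g/kg ≈ 0.9 kg
diced onion: 1.5 oz × 7/6 × 28.35 g/oz ÷ 160 g/cup ≈ 0.3 cup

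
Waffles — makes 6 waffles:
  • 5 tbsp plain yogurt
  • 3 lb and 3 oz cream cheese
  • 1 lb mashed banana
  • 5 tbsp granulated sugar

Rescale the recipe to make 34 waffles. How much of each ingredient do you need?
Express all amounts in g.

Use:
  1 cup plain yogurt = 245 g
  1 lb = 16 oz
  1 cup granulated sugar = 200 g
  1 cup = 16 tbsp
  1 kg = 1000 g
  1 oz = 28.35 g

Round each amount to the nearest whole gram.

plain yogurt: 434 g; cream cheese: 8193 g; mashed banana: 2570 g; granulated sugar: 354 g

Scaling factor: 34/6 = 17/3.
plain yogurt: 5 tbsp × 17/3 ÷ 16 tbsp/cup × 245 g/cup ≈ 434 g
cream cheese: (3 lb + 3 oz = 3.1875 lb) × 17/3 × 16 oz/lb × 28.35 g/oz ≈ 8193 g
mashed banana: 1 lb × 17/3 × 16 oz/lb × 28.35 g/oz ≈ 2570 g
granulated sugar: 5 tbsp × 17/3 ÷ 16 tbsp/cup × 200 g/cup ≈ 354 g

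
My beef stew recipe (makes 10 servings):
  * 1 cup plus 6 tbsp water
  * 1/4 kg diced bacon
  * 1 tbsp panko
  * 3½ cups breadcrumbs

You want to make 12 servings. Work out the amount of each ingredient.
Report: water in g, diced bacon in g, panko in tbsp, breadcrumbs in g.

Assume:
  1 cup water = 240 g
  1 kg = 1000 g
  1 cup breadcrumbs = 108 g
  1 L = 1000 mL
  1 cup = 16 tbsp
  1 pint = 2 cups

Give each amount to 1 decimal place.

Scaling factor: 12/10 = 6/5 = 1.2.
water: (1 cup + 6 tbsp = 1.375 cup) × 6/5 × 240 g/cup = 396.0 g
diced bacon: 0.25 kg × 6/5 × 1000 g/kg = 300.0 g
panko: 1 tbsp × 6/5 = 1.2 tbsp
breadcrumbs: 3.5 cup × 6/5 × 108 g/cup = 453.6 g

water: 396.0 g; diced bacon: 300.0 g; panko: 1.2 tbsp; breadcrumbs: 453.6 g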